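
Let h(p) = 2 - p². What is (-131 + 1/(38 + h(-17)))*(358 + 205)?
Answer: -18365060/249 ≈ -73755.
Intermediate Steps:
(-131 + 1/(38 + h(-17)))*(358 + 205) = (-131 + 1/(38 + (2 - 1*(-17)²)))*(358 + 205) = (-131 + 1/(38 + (2 - 1*289)))*563 = (-131 + 1/(38 + (2 - 289)))*563 = (-131 + 1/(38 - 287))*563 = (-131 + 1/(-249))*563 = (-131 - 1/249)*563 = -32620/249*563 = -18365060/249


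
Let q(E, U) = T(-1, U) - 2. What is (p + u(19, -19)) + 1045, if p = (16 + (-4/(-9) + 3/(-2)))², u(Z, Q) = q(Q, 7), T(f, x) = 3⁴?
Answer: 436537/324 ≈ 1347.3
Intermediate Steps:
T(f, x) = 81
q(E, U) = 79 (q(E, U) = 81 - 2 = 79)
u(Z, Q) = 79
p = 72361/324 (p = (16 + (-4*(-⅑) + 3*(-½)))² = (16 + (4/9 - 3/2))² = (16 - 19/18)² = (269/18)² = 72361/324 ≈ 223.34)
(p + u(19, -19)) + 1045 = (72361/324 + 79) + 1045 = 97957/324 + 1045 = 436537/324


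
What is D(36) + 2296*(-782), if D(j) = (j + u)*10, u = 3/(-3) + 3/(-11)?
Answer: -19746372/11 ≈ -1.7951e+6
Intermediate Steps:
u = -14/11 (u = 3*(-⅓) + 3*(-1/11) = -1 - 3/11 = -14/11 ≈ -1.2727)
D(j) = -140/11 + 10*j (D(j) = (j - 14/11)*10 = (-14/11 + j)*10 = -140/11 + 10*j)
D(36) + 2296*(-782) = (-140/11 + 10*36) + 2296*(-782) = (-140/11 + 360) - 1795472 = 3820/11 - 1795472 = -19746372/11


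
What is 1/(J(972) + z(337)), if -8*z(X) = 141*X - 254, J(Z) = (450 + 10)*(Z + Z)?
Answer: 8/7106657 ≈ 1.1257e-6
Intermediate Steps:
J(Z) = 920*Z (J(Z) = 460*(2*Z) = 920*Z)
z(X) = 127/4 - 141*X/8 (z(X) = -(141*X - 254)/8 = -(-254 + 141*X)/8 = 127/4 - 141*X/8)
1/(J(972) + z(337)) = 1/(920*972 + (127/4 - 141/8*337)) = 1/(894240 + (127/4 - 47517/8)) = 1/(894240 - 47263/8) = 1/(7106657/8) = 8/7106657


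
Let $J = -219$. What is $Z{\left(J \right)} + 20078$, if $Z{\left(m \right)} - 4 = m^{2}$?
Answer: $68043$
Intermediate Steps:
$Z{\left(m \right)} = 4 + m^{2}$
$Z{\left(J \right)} + 20078 = \left(4 + \left(-219\right)^{2}\right) + 20078 = \left(4 + 47961\right) + 20078 = 47965 + 20078 = 68043$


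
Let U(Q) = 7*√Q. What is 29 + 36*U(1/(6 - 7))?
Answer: 29 + 252*I ≈ 29.0 + 252.0*I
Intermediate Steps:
29 + 36*U(1/(6 - 7)) = 29 + 36*(7*√(1/(6 - 7))) = 29 + 36*(7*√(1/(-1))) = 29 + 36*(7*√(-1)) = 29 + 36*(7*I) = 29 + 252*I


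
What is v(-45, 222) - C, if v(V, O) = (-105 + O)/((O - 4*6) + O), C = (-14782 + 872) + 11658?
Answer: 315319/140 ≈ 2252.3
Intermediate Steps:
C = -2252 (C = -13910 + 11658 = -2252)
v(V, O) = (-105 + O)/(-24 + 2*O) (v(V, O) = (-105 + O)/((O - 24) + O) = (-105 + O)/((-24 + O) + O) = (-105 + O)/(-24 + 2*O))
v(-45, 222) - C = (-105 + 222)/(2*(-12 + 222)) - 1*(-2252) = (1/2)*117/210 + 2252 = (1/2)*(1/210)*117 + 2252 = 39/140 + 2252 = 315319/140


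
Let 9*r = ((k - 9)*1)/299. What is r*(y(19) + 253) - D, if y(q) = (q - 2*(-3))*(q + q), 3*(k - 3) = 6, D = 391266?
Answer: -350967206/897 ≈ -3.9127e+5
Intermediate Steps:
k = 5 (k = 3 + (⅓)*6 = 3 + 2 = 5)
r = -4/2691 (r = (((5 - 9)*1)/299)/9 = (-4*1*(1/299))/9 = (-4*1/299)/9 = (⅑)*(-4/299) = -4/2691 ≈ -0.0014864)
y(q) = 2*q*(6 + q) (y(q) = (q + 6)*(2*q) = (6 + q)*(2*q) = 2*q*(6 + q))
r*(y(19) + 253) - D = -4*(2*19*(6 + 19) + 253)/2691 - 1*391266 = -4*(2*19*25 + 253)/2691 - 391266 = -4*(950 + 253)/2691 - 391266 = -4/2691*1203 - 391266 = -1604/897 - 391266 = -350967206/897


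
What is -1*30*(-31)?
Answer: 930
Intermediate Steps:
-1*30*(-31) = -30*(-31) = 930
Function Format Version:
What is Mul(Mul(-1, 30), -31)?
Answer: 930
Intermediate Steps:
Mul(Mul(-1, 30), -31) = Mul(-30, -31) = 930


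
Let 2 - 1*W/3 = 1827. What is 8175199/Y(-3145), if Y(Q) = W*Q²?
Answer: -8175199/54153361875 ≈ -0.00015096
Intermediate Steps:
W = -5475 (W = 6 - 3*1827 = 6 - 5481 = -5475)
Y(Q) = -5475*Q²
8175199/Y(-3145) = 8175199/((-5475*(-3145)²)) = 8175199/((-5475*9891025)) = 8175199/(-54153361875) = 8175199*(-1/54153361875) = -8175199/54153361875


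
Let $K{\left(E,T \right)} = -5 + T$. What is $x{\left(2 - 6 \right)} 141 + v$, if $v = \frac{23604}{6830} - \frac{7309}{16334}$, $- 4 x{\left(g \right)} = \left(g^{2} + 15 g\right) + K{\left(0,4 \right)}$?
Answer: $\frac{177299612491}{111561220} \approx 1589.3$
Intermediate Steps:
$x{\left(g \right)} = \frac{1}{4} - \frac{15 g}{4} - \frac{g^{2}}{4}$ ($x{\left(g \right)} = - \frac{\left(g^{2} + 15 g\right) + \left(-5 + 4\right)}{4} = - \frac{\left(g^{2} + 15 g\right) - 1}{4} = - \frac{-1 + g^{2} + 15 g}{4} = \frac{1}{4} - \frac{15 g}{4} - \frac{g^{2}}{4}$)
$v = \frac{167813633}{55780610}$ ($v = 23604 \cdot \frac{1}{6830} - \frac{7309}{16334} = \frac{11802}{3415} - \frac{7309}{16334} = \frac{167813633}{55780610} \approx 3.0085$)
$x{\left(2 - 6 \right)} 141 + v = \left(\frac{1}{4} - \frac{15 \left(2 - 6\right)}{4} - \frac{\left(2 - 6\right)^{2}}{4}\right) 141 + \frac{167813633}{55780610} = \left(\frac{1}{4} - -15 - \frac{\left(-4\right)^{2}}{4}\right) 141 + \frac{167813633}{55780610} = \left(\frac{1}{4} + 15 - 4\right) 141 + \frac{167813633}{55780610} = \frac{45}{4} \cdot 141 + \frac{167813633}{55780610} = \frac{6345}{4} + \frac{167813633}{55780610} = \frac{177299612491}{111561220}$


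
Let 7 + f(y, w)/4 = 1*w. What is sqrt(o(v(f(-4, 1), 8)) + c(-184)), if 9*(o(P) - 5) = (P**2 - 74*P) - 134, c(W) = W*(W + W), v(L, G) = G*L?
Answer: sqrt(660391)/3 ≈ 270.88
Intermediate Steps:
f(y, w) = -28 + 4*w (f(y, w) = -28 + 4*(1*w) = -28 + 4*w)
c(W) = 2*W**2 (c(W) = W*(2*W) = 2*W**2)
o(P) = -89/9 - 74*P/9 + P**2/9 (o(P) = 5 + ((P**2 - 74*P) - 134)/9 = 5 + (-134 + P**2 - 74*P)/9 = 5 + (-134/9 - 74*P/9 + P**2/9) = -89/9 - 74*P/9 + P**2/9)
sqrt(o(v(f(-4, 1), 8)) + c(-184)) = sqrt((-89/9 - 592*(-28 + 4*1)/9 + (8*(-28 + 4*1))**2/9) + 2*(-184)**2) = sqrt((-89/9 - 592*(-28 + 4)/9 + (8*(-28 + 4))**2/9) + 2*33856) = sqrt((-89/9 - 592*(-24)/9 + (8*(-24))**2/9) + 67712) = sqrt((-89/9 - 74/9*(-192) + (1/9)*(-192)**2) + 67712) = sqrt((-89/9 + 4736/3 + (1/9)*36864) + 67712) = sqrt((-89/9 + 4736/3 + 4096) + 67712) = sqrt(50983/9 + 67712) = sqrt(660391/9) = sqrt(660391)/3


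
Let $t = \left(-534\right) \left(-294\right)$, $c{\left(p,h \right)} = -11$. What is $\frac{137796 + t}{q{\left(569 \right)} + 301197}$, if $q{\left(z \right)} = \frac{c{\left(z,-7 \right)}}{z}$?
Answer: $\frac{83868324}{85690541} \approx 0.97873$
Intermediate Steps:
$t = 156996$
$q{\left(z \right)} = - \frac{11}{z}$
$\frac{137796 + t}{q{\left(569 \right)} + 301197} = \frac{137796 + 156996}{- \frac{11}{569} + 301197} = \frac{294792}{\left(-11\right) \frac{1}{569} + 301197} = \frac{294792}{- \frac{11}{569} + 301197} = \frac{294792}{\frac{171381082}{569}} = 294792 \cdot \frac{569}{171381082} = \frac{83868324}{85690541}$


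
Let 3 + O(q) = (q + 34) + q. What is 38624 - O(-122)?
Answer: 38837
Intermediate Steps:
O(q) = 31 + 2*q (O(q) = -3 + ((q + 34) + q) = -3 + ((34 + q) + q) = -3 + (34 + 2*q) = 31 + 2*q)
38624 - O(-122) = 38624 - (31 + 2*(-122)) = 38624 - (31 - 244) = 38624 - 1*(-213) = 38624 + 213 = 38837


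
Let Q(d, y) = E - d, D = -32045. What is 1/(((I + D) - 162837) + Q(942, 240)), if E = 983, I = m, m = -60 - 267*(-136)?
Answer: -1/158589 ≈ -6.3056e-6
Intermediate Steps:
m = 36252 (m = -60 + 36312 = 36252)
I = 36252
Q(d, y) = 983 - d
1/(((I + D) - 162837) + Q(942, 240)) = 1/(((36252 - 32045) - 162837) + (983 - 1*942)) = 1/((4207 - 162837) + (983 - 942)) = 1/(-158630 + 41) = 1/(-158589) = -1/158589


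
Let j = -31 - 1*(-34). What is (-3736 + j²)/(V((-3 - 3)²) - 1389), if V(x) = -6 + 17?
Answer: 3727/1378 ≈ 2.7046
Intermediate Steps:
j = 3 (j = -31 + 34 = 3)
V(x) = 11
(-3736 + j²)/(V((-3 - 3)²) - 1389) = (-3736 + 3²)/(11 - 1389) = (-3736 + 9)/(-1378) = -3727*(-1/1378) = 3727/1378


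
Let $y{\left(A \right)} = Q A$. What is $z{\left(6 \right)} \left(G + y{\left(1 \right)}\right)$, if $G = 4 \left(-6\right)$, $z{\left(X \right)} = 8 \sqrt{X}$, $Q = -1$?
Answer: $- 200 \sqrt{6} \approx -489.9$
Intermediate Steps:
$y{\left(A \right)} = - A$
$G = -24$
$z{\left(6 \right)} \left(G + y{\left(1 \right)}\right) = 8 \sqrt{6} \left(-24 - 1\right) = 8 \sqrt{6} \left(-25\right) = - 200 \sqrt{6}$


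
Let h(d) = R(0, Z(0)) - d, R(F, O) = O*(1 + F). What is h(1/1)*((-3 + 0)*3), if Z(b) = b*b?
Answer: 9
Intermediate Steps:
Z(b) = b**2
h(d) = -d (h(d) = 0**2*(1 + 0) - d = 0*1 - d = 0 - d = -d)
h(1/1)*((-3 + 0)*3) = (-1/1)*((-3 + 0)*3) = (-1*1)*(-3*3) = -1*(-9) = 9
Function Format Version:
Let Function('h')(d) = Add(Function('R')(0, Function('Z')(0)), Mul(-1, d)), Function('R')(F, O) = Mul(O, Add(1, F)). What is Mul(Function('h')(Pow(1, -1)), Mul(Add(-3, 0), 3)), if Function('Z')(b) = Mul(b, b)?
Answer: 9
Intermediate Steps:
Function('Z')(b) = Pow(b, 2)
Function('h')(d) = Mul(-1, d) (Function('h')(d) = Add(Mul(Pow(0, 2), Add(1, 0)), Mul(-1, d)) = Add(Mul(0, 1), Mul(-1, d)) = Add(0, Mul(-1, d)) = Mul(-1, d))
Mul(Function('h')(Pow(1, -1)), Mul(Add(-3, 0), 3)) = Mul(Mul(-1, Pow(1, -1)), Mul(Add(-3, 0), 3)) = Mul(Mul(-1, 1), Mul(-3, 3)) = Mul(-1, -9) = 9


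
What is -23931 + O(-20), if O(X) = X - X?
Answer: -23931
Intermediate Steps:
O(X) = 0
-23931 + O(-20) = -23931 + 0 = -23931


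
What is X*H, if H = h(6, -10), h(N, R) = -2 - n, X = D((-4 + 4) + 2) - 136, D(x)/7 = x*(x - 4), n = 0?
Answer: 328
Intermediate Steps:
D(x) = 7*x*(-4 + x) (D(x) = 7*(x*(x - 4)) = 7*(x*(-4 + x)) = 7*x*(-4 + x))
X = -164 (X = 7*((-4 + 4) + 2)*(-4 + ((-4 + 4) + 2)) - 136 = 7*(0 + 2)*(-4 + (0 + 2)) - 136 = 7*2*(-4 + 2) - 136 = 7*2*(-2) - 136 = -28 - 136 = -164)
h(N, R) = -2 (h(N, R) = -2 - 1*0 = -2 + 0 = -2)
H = -2
X*H = -164*(-2) = 328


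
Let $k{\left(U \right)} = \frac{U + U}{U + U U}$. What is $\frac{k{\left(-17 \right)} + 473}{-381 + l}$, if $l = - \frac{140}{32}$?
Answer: $- \frac{3783}{3083} \approx -1.2271$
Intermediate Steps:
$k{\left(U \right)} = \frac{2 U}{U + U^{2}}$
$l = - \frac{35}{8}$ ($l = \left(-140\right) \frac{1}{32} = - \frac{35}{8} \approx -4.375$)
$\frac{k{\left(-17 \right)} + 473}{-381 + l} = \frac{\frac{2}{1 - 17} + 473}{-381 - \frac{35}{8}} = \frac{\frac{2}{-16} + 473}{- \frac{3083}{8}} = \left(2 \left(- \frac{1}{16}\right) + 473\right) \left(- \frac{8}{3083}\right) = \left(- \frac{1}{8} + 473\right) \left(- \frac{8}{3083}\right) = \frac{3783}{8} \left(- \frac{8}{3083}\right) = - \frac{3783}{3083}$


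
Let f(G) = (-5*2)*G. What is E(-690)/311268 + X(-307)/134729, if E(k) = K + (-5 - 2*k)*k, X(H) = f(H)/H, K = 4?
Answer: -63913356257/20968413186 ≈ -3.0481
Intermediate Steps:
f(G) = -10*G
X(H) = -10 (X(H) = (-10*H)/H = -10)
E(k) = 4 + k*(-5 - 2*k) (E(k) = 4 + (-5 - 2*k)*k = 4 + k*(-5 - 2*k))
E(-690)/311268 + X(-307)/134729 = (4 - 5*(-690) - 2*(-690)²)/311268 - 10/134729 = (4 + 3450 - 2*476100)*(1/311268) - 10*1/134729 = (4 + 3450 - 952200)*(1/311268) - 10/134729 = -948746*1/311268 - 10/134729 = -474373/155634 - 10/134729 = -63913356257/20968413186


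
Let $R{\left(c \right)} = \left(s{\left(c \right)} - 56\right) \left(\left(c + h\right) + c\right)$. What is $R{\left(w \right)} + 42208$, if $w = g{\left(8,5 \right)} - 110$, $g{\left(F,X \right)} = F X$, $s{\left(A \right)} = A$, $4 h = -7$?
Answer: $\frac{120137}{2} \approx 60069.0$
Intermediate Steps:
$h = - \frac{7}{4}$ ($h = \frac{1}{4} \left(-7\right) = - \frac{7}{4} \approx -1.75$)
$w = -70$ ($w = 8 \cdot 5 - 110 = 40 - 110 = -70$)
$R{\left(c \right)} = \left(-56 + c\right) \left(- \frac{7}{4} + 2 c\right)$ ($R{\left(c \right)} = \left(c - 56\right) \left(\left(c - \frac{7}{4}\right) + c\right) = \left(-56 + c\right) \left(\left(- \frac{7}{4} + c\right) + c\right) = \left(-56 + c\right) \left(- \frac{7}{4} + 2 c\right)$)
$R{\left(w \right)} + 42208 = \left(98 + 2 \left(-70\right)^{2} - - \frac{15925}{2}\right) + 42208 = \left(98 + 2 \cdot 4900 + \frac{15925}{2}\right) + 42208 = \left(98 + 9800 + \frac{15925}{2}\right) + 42208 = \frac{35721}{2} + 42208 = \frac{120137}{2}$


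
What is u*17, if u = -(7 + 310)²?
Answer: -1708313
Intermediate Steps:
u = -100489 (u = -1*317² = -1*100489 = -100489)
u*17 = -100489*17 = -1708313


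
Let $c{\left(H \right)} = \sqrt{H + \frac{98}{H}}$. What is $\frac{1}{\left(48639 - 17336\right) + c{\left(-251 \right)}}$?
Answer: $\frac{7857053}{245949393158} - \frac{9 i \sqrt{195529}}{245949393158} \approx 3.1946 \cdot 10^{-5} - 1.6181 \cdot 10^{-8} i$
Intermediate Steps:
$\frac{1}{\left(48639 - 17336\right) + c{\left(-251 \right)}} = \frac{1}{\left(48639 - 17336\right) + \sqrt{-251 + \frac{98}{-251}}} = \frac{1}{31303 + \sqrt{-251 + 98 \left(- \frac{1}{251}\right)}} = \frac{1}{31303 + \sqrt{-251 - \frac{98}{251}}} = \frac{1}{31303 + \sqrt{- \frac{63099}{251}}} = \frac{1}{31303 + \frac{9 i \sqrt{195529}}{251}}$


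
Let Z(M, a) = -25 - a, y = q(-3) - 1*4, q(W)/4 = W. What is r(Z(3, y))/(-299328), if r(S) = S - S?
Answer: 0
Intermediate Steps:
q(W) = 4*W
y = -16 (y = 4*(-3) - 1*4 = -12 - 4 = -16)
r(S) = 0
r(Z(3, y))/(-299328) = 0/(-299328) = 0*(-1/299328) = 0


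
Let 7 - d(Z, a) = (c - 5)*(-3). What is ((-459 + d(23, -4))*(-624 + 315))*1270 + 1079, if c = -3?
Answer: 186797759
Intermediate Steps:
d(Z, a) = -17 (d(Z, a) = 7 - (-3 - 5)*(-3) = 7 - (-8)*(-3) = 7 - 1*24 = 7 - 24 = -17)
((-459 + d(23, -4))*(-624 + 315))*1270 + 1079 = ((-459 - 17)*(-624 + 315))*1270 + 1079 = -476*(-309)*1270 + 1079 = 147084*1270 + 1079 = 186796680 + 1079 = 186797759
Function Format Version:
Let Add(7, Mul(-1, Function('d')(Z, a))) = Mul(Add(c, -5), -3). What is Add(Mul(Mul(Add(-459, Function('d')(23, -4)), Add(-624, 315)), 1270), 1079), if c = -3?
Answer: 186797759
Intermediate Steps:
Function('d')(Z, a) = -17 (Function('d')(Z, a) = Add(7, Mul(-1, Mul(Add(-3, -5), -3))) = Add(7, Mul(-1, Mul(-8, -3))) = Add(7, Mul(-1, 24)) = Add(7, -24) = -17)
Add(Mul(Mul(Add(-459, Function('d')(23, -4)), Add(-624, 315)), 1270), 1079) = Add(Mul(Mul(Add(-459, -17), Add(-624, 315)), 1270), 1079) = Add(Mul(Mul(-476, -309), 1270), 1079) = Add(Mul(147084, 1270), 1079) = Add(186796680, 1079) = 186797759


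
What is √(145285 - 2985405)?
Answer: 2*I*√710030 ≈ 1685.3*I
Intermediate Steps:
√(145285 - 2985405) = √(-2840120) = 2*I*√710030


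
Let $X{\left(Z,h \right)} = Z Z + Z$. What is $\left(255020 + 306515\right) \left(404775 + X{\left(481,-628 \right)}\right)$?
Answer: $357482727095$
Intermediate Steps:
$X{\left(Z,h \right)} = Z + Z^{2}$ ($X{\left(Z,h \right)} = Z^{2} + Z = Z + Z^{2}$)
$\left(255020 + 306515\right) \left(404775 + X{\left(481,-628 \right)}\right) = \left(255020 + 306515\right) \left(404775 + 481 \left(1 + 481\right)\right) = 561535 \left(404775 + 481 \cdot 482\right) = 561535 \left(404775 + 231842\right) = 561535 \cdot 636617 = 357482727095$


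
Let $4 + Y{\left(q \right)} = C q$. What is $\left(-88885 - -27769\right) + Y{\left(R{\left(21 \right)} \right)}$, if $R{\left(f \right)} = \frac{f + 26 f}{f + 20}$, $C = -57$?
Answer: $- \frac{2538239}{41} \approx -61908.0$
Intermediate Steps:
$R{\left(f \right)} = \frac{27 f}{20 + f}$
$Y{\left(q \right)} = -4 - 57 q$
$\left(-88885 - -27769\right) + Y{\left(R{\left(21 \right)} \right)} = \left(-88885 - -27769\right) - \left(4 + 57 \cdot 27 \cdot 21 \frac{1}{20 + 21}\right) = \left(-88885 + 27769\right) - \left(4 + 57 \cdot 27 \cdot 21 \cdot \frac{1}{41}\right) = -61116 - \left(4 + 57 \cdot 27 \cdot 21 \cdot \frac{1}{41}\right) = -61116 - \frac{32483}{41} = - \frac{2538239}{41}$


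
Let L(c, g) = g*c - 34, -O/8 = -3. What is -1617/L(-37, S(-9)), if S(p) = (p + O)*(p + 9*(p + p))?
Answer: -231/13553 ≈ -0.017044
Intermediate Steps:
O = 24 (O = -8*(-3) = 24)
S(p) = 19*p*(24 + p) (S(p) = (p + 24)*(p + 9*(p + p)) = (24 + p)*(p + 9*(2*p)) = (24 + p)*(p + 18*p) = (24 + p)*(19*p) = 19*p*(24 + p))
L(c, g) = -34 + c*g (L(c, g) = c*g - 34 = -34 + c*g)
-1617/L(-37, S(-9)) = -1617/(-34 - 703*(-9)*(24 - 9)) = -1617/(-34 - 703*(-9)*15) = -1617/(-34 - 37*(-2565)) = -1617/(-34 + 94905) = -1617/94871 = -1617*1/94871 = -231/13553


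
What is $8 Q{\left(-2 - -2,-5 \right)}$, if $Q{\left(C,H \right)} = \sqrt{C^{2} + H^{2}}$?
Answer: $40$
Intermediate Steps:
$8 Q{\left(-2 - -2,-5 \right)} = 8 \sqrt{\left(-2 - -2\right)^{2} + \left(-5\right)^{2}} = 8 \sqrt{\left(-2 + 2\right)^{2} + 25} = 8 \sqrt{0^{2} + 25} = 8 \sqrt{0 + 25} = 8 \sqrt{25} = 8 \cdot 5 = 40$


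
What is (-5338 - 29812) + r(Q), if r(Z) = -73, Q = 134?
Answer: -35223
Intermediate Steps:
(-5338 - 29812) + r(Q) = (-5338 - 29812) - 73 = -35150 - 73 = -35223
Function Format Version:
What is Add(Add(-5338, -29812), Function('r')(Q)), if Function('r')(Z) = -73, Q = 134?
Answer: -35223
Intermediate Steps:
Add(Add(-5338, -29812), Function('r')(Q)) = Add(Add(-5338, -29812), -73) = Add(-35150, -73) = -35223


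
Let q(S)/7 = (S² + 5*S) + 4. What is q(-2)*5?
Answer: -70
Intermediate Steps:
q(S) = 28 + 7*S² + 35*S (q(S) = 7*((S² + 5*S) + 4) = 7*(4 + S² + 5*S) = 28 + 7*S² + 35*S)
q(-2)*5 = (28 + 7*(-2)² + 35*(-2))*5 = (28 + 7*4 - 70)*5 = (28 + 28 - 70)*5 = -14*5 = -70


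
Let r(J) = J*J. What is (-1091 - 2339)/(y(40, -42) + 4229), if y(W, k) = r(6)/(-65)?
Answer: -222950/274849 ≈ -0.81117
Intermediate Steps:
r(J) = J²
y(W, k) = -36/65 (y(W, k) = 6²/(-65) = 36*(-1/65) = -36/65)
(-1091 - 2339)/(y(40, -42) + 4229) = (-1091 - 2339)/(-36/65 + 4229) = -3430/274849/65 = -3430*65/274849 = -222950/274849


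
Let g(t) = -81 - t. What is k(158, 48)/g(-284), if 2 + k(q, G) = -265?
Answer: -267/203 ≈ -1.3153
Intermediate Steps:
k(q, G) = -267 (k(q, G) = -2 - 265 = -267)
k(158, 48)/g(-284) = -267/(-81 - 1*(-284)) = -267/(-81 + 284) = -267/203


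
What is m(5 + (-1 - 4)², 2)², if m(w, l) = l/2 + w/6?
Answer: 36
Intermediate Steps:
m(w, l) = l/2 + w/6 (m(w, l) = l*(½) + w*(⅙) = l/2 + w/6)
m(5 + (-1 - 4)², 2)² = ((½)*2 + (5 + (-1 - 4)²)/6)² = (1 + (5 + (-5)²)/6)² = (1 + (5 + 25)/6)² = (1 + (⅙)*30)² = (1 + 5)² = 6² = 36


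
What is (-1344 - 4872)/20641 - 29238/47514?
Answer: -149808097/163456079 ≈ -0.91650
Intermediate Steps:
(-1344 - 4872)/20641 - 29238/47514 = -6216*1/20641 - 29238*1/47514 = -6216/20641 - 4873/7919 = -149808097/163456079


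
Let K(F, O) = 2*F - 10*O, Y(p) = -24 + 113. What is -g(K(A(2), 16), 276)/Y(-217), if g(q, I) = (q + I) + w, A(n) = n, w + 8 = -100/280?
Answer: -1563/1246 ≈ -1.2544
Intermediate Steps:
Y(p) = 89
w = -117/14 (w = -8 - 100/280 = -8 - 100*1/280 = -8 - 5/14 = -117/14 ≈ -8.3571)
K(F, O) = -10*O + 2*F
g(q, I) = -117/14 + I + q (g(q, I) = (q + I) - 117/14 = (I + q) - 117/14 = -117/14 + I + q)
-g(K(A(2), 16), 276)/Y(-217) = -(-117/14 + 276 + (-10*16 + 2*2))/89 = -(-117/14 + 276 + (-160 + 4))/89 = -(-117/14 + 276 - 156)/89 = -1563/(14*89) = -1*1563/1246 = -1563/1246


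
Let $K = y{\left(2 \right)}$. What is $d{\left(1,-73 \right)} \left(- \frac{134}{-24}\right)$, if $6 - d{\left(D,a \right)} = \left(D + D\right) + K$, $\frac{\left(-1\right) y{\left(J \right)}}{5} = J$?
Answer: $\frac{469}{6} \approx 78.167$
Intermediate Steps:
$y{\left(J \right)} = - 5 J$
$K = -10$ ($K = \left(-5\right) 2 = -10$)
$d{\left(D,a \right)} = 16 - 2 D$ ($d{\left(D,a \right)} = 6 - \left(\left(D + D\right) - 10\right) = 6 - \left(2 D - 10\right) = 6 - \left(-10 + 2 D\right) = 16 - 2 D$)
$d{\left(1,-73 \right)} \left(- \frac{134}{-24}\right) = \left(16 - 2\right) \left(- \frac{134}{-24}\right) = \left(16 - 2\right) \left(\left(-134\right) \left(- \frac{1}{24}\right)\right) = 14 \cdot \frac{67}{12} = \frac{469}{6}$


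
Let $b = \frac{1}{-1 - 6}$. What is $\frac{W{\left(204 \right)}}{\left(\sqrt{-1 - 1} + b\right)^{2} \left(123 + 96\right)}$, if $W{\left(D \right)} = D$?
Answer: $\frac{3332 i}{73 \left(- 97 i + 14 \sqrt{2}\right)} \approx -0.45173 + 0.092205 i$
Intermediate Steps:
$b = - \frac{1}{7}$ ($b = \frac{1}{-7} = - \frac{1}{7} \approx -0.14286$)
$\frac{W{\left(204 \right)}}{\left(\sqrt{-1 - 1} + b\right)^{2} \left(123 + 96\right)} = \frac{204}{\left(\sqrt{-1 - 1} - \frac{1}{7}\right)^{2} \left(123 + 96\right)} = \frac{204}{\left(\sqrt{-2} - \frac{1}{7}\right)^{2} \cdot 219} = \frac{204}{\left(i \sqrt{2} - \frac{1}{7}\right)^{2} \cdot 219} = \frac{204}{\left(- \frac{1}{7} + i \sqrt{2}\right)^{2} \cdot 219} = \frac{204}{219 \left(- \frac{1}{7} + i \sqrt{2}\right)^{2}} = 204 \frac{1}{219 \left(- \frac{1}{7} + i \sqrt{2}\right)^{2}} = \frac{68}{73 \left(- \frac{1}{7} + i \sqrt{2}\right)^{2}}$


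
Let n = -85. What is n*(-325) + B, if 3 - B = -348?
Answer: 27976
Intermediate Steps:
B = 351 (B = 3 - 1*(-348) = 3 + 348 = 351)
n*(-325) + B = -85*(-325) + 351 = 27625 + 351 = 27976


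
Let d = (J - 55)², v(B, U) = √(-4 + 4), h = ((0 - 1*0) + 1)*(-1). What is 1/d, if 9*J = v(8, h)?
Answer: 1/3025 ≈ 0.00033058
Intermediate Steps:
h = -1 (h = ((0 + 0) + 1)*(-1) = (0 + 1)*(-1) = 1*(-1) = -1)
v(B, U) = 0 (v(B, U) = √0 = 0)
J = 0 (J = (⅑)*0 = 0)
d = 3025 (d = (0 - 55)² = (-55)² = 3025)
1/d = 1/3025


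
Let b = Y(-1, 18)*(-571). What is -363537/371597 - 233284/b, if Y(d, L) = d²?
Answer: 2789679191/6844577 ≈ 407.58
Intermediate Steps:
b = -571 (b = (-1)²*(-571) = 1*(-571) = -571)
-363537/371597 - 233284/b = -363537/371597 - 233284/(-571) = -363537*1/371597 - 233284*(-1/571) = -11727/11987 + 233284/571 = 2789679191/6844577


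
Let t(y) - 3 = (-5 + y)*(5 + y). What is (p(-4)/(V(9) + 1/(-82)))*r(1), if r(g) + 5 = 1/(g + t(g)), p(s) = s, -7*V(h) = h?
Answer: -57974/3725 ≈ -15.563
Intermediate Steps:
t(y) = 3 + (-5 + y)*(5 + y)
V(h) = -h/7
r(g) = -5 + 1/(-22 + g + g**2) (r(g) = -5 + 1/(g + (-22 + g**2)) = -5 + 1/(-22 + g + g**2))
(p(-4)/(V(9) + 1/(-82)))*r(1) = (-4/(-1/7*9 + 1/(-82)))*((111 - 5*1 - 5*1**2)/(-22 + 1 + 1**2)) = (-4/(-9/7 - 1/82))*((111 - 5 - 5*1)/(-22 + 1 + 1)) = (-4/(-745/574))*((111 - 5 - 5)/(-20)) = (-4*(-574/745))*(-1/20*101) = (2296/745)*(-101/20) = -57974/3725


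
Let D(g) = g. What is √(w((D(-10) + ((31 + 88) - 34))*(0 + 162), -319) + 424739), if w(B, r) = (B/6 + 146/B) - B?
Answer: √7556340369/135 ≈ 643.91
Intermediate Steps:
w(B, r) = 146/B - 5*B/6 (w(B, r) = (B*(⅙) + 146/B) - B = (B/6 + 146/B) - B = (146/B + B/6) - B = 146/B - 5*B/6)
√(w((D(-10) + ((31 + 88) - 34))*(0 + 162), -319) + 424739) = √((146/(((-10 + ((31 + 88) - 34))*(0 + 162))) - 5*(-10 + ((31 + 88) - 34))*(0 + 162)/6) + 424739) = √((146/(((-10 + (119 - 34))*162)) - 5*(-10 + (119 - 34))*162/6) + 424739) = √((146/(((-10 + 85)*162)) - 5*(-10 + 85)*162/6) + 424739) = √((146/((75*162)) - 125*162/2) + 424739) = √((146/12150 - ⅚*12150) + 424739) = √((146*(1/12150) - 10125) + 424739) = √((73/6075 - 10125) + 424739) = √(-61509302/6075 + 424739) = √(2518780123/6075) = √7556340369/135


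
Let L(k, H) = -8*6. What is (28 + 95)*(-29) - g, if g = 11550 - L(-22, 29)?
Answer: -15165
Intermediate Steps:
L(k, H) = -48
g = 11598 (g = 11550 - 1*(-48) = 11550 + 48 = 11598)
(28 + 95)*(-29) - g = (28 + 95)*(-29) - 1*11598 = 123*(-29) - 11598 = -3567 - 11598 = -15165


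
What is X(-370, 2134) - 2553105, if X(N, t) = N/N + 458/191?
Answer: -487642406/191 ≈ -2.5531e+6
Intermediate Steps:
X(N, t) = 649/191 (X(N, t) = 1 + 458*(1/191) = 1 + 458/191 = 649/191)
X(-370, 2134) - 2553105 = 649/191 - 2553105 = -487642406/191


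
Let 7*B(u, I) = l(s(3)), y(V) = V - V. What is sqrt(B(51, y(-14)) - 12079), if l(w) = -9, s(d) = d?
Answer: I*sqrt(591934)/7 ≈ 109.91*I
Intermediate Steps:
y(V) = 0
B(u, I) = -9/7 (B(u, I) = (1/7)*(-9) = -9/7)
sqrt(B(51, y(-14)) - 12079) = sqrt(-9/7 - 12079) = sqrt(-84562/7) = I*sqrt(591934)/7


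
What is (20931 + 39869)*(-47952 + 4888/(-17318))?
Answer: -25245303769600/8659 ≈ -2.9155e+9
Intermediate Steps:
(20931 + 39869)*(-47952 + 4888/(-17318)) = 60800*(-47952 + 4888*(-1/17318)) = 60800*(-47952 - 2444/8659) = 60800*(-415218812/8659) = -25245303769600/8659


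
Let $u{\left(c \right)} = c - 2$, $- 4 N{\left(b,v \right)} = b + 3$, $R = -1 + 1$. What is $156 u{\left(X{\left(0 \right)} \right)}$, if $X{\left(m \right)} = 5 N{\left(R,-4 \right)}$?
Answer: $-897$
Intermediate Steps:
$R = 0$
$N{\left(b,v \right)} = - \frac{3}{4} - \frac{b}{4}$ ($N{\left(b,v \right)} = - \frac{b + 3}{4} = - \frac{3 + b}{4} = - \frac{3}{4} - \frac{b}{4}$)
$X{\left(m \right)} = - \frac{15}{4}$ ($X{\left(m \right)} = 5 \left(- \frac{3}{4} - 0\right) = 5 \left(- \frac{3}{4} + 0\right) = 5 \left(- \frac{3}{4}\right) = - \frac{15}{4}$)
$u{\left(c \right)} = -2 + c$
$156 u{\left(X{\left(0 \right)} \right)} = 156 \left(-2 - \frac{15}{4}\right) = 156 \left(- \frac{23}{4}\right) = -897$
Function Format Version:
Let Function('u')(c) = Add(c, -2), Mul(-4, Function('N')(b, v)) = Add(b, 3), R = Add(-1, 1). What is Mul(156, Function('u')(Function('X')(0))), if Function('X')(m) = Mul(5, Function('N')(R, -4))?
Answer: -897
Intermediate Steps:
R = 0
Function('N')(b, v) = Add(Rational(-3, 4), Mul(Rational(-1, 4), b)) (Function('N')(b, v) = Mul(Rational(-1, 4), Add(b, 3)) = Mul(Rational(-1, 4), Add(3, b)) = Add(Rational(-3, 4), Mul(Rational(-1, 4), b)))
Function('X')(m) = Rational(-15, 4) (Function('X')(m) = Mul(5, Add(Rational(-3, 4), Mul(Rational(-1, 4), 0))) = Mul(5, Add(Rational(-3, 4), 0)) = Mul(5, Rational(-3, 4)) = Rational(-15, 4))
Function('u')(c) = Add(-2, c)
Mul(156, Function('u')(Function('X')(0))) = Mul(156, Add(-2, Rational(-15, 4))) = Mul(156, Rational(-23, 4)) = -897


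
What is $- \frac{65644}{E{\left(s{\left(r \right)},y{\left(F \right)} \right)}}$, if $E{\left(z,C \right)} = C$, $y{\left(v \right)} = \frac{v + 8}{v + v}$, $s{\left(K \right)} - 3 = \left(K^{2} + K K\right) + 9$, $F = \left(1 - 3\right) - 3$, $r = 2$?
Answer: $\frac{656440}{3} \approx 2.1881 \cdot 10^{5}$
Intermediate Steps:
$F = -5$ ($F = -2 - 3 = -5$)
$s{\left(K \right)} = 12 + 2 K^{2}$ ($s{\left(K \right)} = 3 + \left(\left(K^{2} + K K\right) + 9\right) = 3 + \left(\left(K^{2} + K^{2}\right) + 9\right) = 3 + \left(2 K^{2} + 9\right) = 3 + \left(9 + 2 K^{2}\right) = 12 + 2 K^{2}$)
$y{\left(v \right)} = \frac{8 + v}{2 v}$
$- \frac{65644}{E{\left(s{\left(r \right)},y{\left(F \right)} \right)}} = - \frac{65644}{\frac{1}{2} \frac{1}{-5} \left(8 - 5\right)} = - \frac{65644}{\frac{1}{2} \left(- \frac{1}{5}\right) 3} = - \frac{65644}{- \frac{3}{10}} = \left(-65644\right) \left(- \frac{10}{3}\right) = \frac{656440}{3}$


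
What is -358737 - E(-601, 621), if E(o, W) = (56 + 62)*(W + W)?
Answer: -505293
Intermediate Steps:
E(o, W) = 236*W (E(o, W) = 118*(2*W) = 236*W)
-358737 - E(-601, 621) = -358737 - 236*621 = -358737 - 1*146556 = -358737 - 146556 = -505293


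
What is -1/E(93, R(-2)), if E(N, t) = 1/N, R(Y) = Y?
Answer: -93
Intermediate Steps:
-1/E(93, R(-2)) = -1/(1/93) = -1/1/93 = -1*93 = -93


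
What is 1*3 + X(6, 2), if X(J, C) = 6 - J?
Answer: 3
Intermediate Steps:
1*3 + X(6, 2) = 1*3 + (6 - 1*6) = 3 + (6 - 6) = 3 + 0 = 3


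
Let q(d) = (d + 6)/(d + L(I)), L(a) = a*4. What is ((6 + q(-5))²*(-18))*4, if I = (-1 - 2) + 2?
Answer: -22472/9 ≈ -2496.9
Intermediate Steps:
I = -1 (I = -3 + 2 = -1)
L(a) = 4*a
q(d) = (6 + d)/(-4 + d) (q(d) = (d + 6)/(d + 4*(-1)) = (6 + d)/(d - 4) = (6 + d)/(-4 + d))
((6 + q(-5))²*(-18))*4 = ((6 + (6 - 5)/(-4 - 5))²*(-18))*4 = ((6 + 1/(-9))²*(-18))*4 = ((6 - ⅑*1)²*(-18))*4 = ((6 - ⅑)²*(-18))*4 = ((53/9)²*(-18))*4 = ((2809/81)*(-18))*4 = -5618/9*4 = -22472/9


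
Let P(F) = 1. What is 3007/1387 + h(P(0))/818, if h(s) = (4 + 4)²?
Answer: 1274247/567283 ≈ 2.2462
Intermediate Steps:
h(s) = 64 (h(s) = 8² = 64)
3007/1387 + h(P(0))/818 = 3007/1387 + 64/818 = 3007*(1/1387) + 64*(1/818) = 3007/1387 + 32/409 = 1274247/567283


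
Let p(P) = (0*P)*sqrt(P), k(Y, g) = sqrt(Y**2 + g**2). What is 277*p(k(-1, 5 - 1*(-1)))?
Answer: 0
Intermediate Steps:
p(P) = 0 (p(P) = 0*sqrt(P) = 0)
277*p(k(-1, 5 - 1*(-1))) = 277*0 = 0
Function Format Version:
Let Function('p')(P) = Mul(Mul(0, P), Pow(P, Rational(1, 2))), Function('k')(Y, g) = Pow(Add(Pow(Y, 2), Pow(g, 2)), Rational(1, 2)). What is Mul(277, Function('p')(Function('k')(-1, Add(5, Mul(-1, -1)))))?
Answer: 0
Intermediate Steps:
Function('p')(P) = 0 (Function('p')(P) = Mul(0, Pow(P, Rational(1, 2))) = 0)
Mul(277, Function('p')(Function('k')(-1, Add(5, Mul(-1, -1))))) = Mul(277, 0) = 0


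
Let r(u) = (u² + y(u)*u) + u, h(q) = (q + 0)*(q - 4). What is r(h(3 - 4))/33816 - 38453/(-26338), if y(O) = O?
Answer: 650887619/445322904 ≈ 1.4616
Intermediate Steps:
h(q) = q*(-4 + q)
r(u) = u + 2*u² (r(u) = (u² + u*u) + u = (u² + u²) + u = 2*u² + u = u + 2*u²)
r(h(3 - 4))/33816 - 38453/(-26338) = (((3 - 4)*(-4 + (3 - 4)))*(1 + 2*((3 - 4)*(-4 + (3 - 4)))))/33816 - 38453/(-26338) = ((-(-4 - 1))*(1 + 2*(-(-4 - 1))))*(1/33816) - 38453*(-1/26338) = ((-1*(-5))*(1 + 2*(-1*(-5))))*(1/33816) + 38453/26338 = (5*(1 + 2*5))*(1/33816) + 38453/26338 = (5*(1 + 10))*(1/33816) + 38453/26338 = (5*11)*(1/33816) + 38453/26338 = 55*(1/33816) + 38453/26338 = 55/33816 + 38453/26338 = 650887619/445322904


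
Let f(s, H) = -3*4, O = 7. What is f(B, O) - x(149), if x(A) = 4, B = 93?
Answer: -16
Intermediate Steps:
f(s, H) = -12
f(B, O) - x(149) = -12 - 1*4 = -12 - 4 = -16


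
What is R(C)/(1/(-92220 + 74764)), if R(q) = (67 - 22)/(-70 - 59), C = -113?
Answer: 261840/43 ≈ 6089.3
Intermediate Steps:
R(q) = -15/43 (R(q) = 45/(-129) = 45*(-1/129) = -15/43)
R(C)/(1/(-92220 + 74764)) = -15/(43*(1/(-92220 + 74764))) = -15/(43*(1/(-17456))) = -15/(43*(-1/17456)) = -15/43*(-17456) = 261840/43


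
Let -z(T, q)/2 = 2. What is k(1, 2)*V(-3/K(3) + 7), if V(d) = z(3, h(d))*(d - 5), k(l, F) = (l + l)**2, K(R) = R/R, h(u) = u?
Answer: 16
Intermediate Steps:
K(R) = 1
z(T, q) = -4 (z(T, q) = -2*2 = -4)
k(l, F) = 4*l**2 (k(l, F) = (2*l)**2 = 4*l**2)
V(d) = 20 - 4*d (V(d) = -4*(d - 5) = -4*(-5 + d) = 20 - 4*d)
k(1, 2)*V(-3/K(3) + 7) = (4*1**2)*(20 - 4*(-3/1 + 7)) = (4*1)*(20 - 4*(-3*1 + 7)) = 4*(20 - 4*(-3 + 7)) = 4*(20 - 4*4) = 4*(20 - 16) = 4*4 = 16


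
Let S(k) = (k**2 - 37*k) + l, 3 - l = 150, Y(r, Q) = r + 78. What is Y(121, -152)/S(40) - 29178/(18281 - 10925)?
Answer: -375275/33102 ≈ -11.337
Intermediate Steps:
Y(r, Q) = 78 + r
l = -147 (l = 3 - 1*150 = 3 - 150 = -147)
S(k) = -147 + k**2 - 37*k (S(k) = (k**2 - 37*k) - 147 = -147 + k**2 - 37*k)
Y(121, -152)/S(40) - 29178/(18281 - 10925) = (78 + 121)/(-147 + 40**2 - 37*40) - 29178/(18281 - 10925) = 199/(-147 + 1600 - 1480) - 29178/7356 = 199/(-27) - 29178*1/7356 = 199*(-1/27) - 4863/1226 = -199/27 - 4863/1226 = -375275/33102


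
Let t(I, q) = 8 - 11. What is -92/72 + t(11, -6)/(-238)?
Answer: -1355/1071 ≈ -1.2652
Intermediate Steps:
t(I, q) = -3
-92/72 + t(11, -6)/(-238) = -92/72 - 3/(-238) = -92*1/72 - 3*(-1/238) = -23/18 + 3/238 = -1355/1071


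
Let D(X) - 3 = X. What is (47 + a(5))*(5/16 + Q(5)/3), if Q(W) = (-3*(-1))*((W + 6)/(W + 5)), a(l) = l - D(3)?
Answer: 2599/40 ≈ 64.975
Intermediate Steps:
D(X) = 3 + X
a(l) = -6 + l (a(l) = l - (3 + 3) = l - 1*6 = l - 6 = -6 + l)
Q(W) = 3*(6 + W)/(5 + W) (Q(W) = 3*((6 + W)/(5 + W)) = 3*(6 + W)/(5 + W))
(47 + a(5))*(5/16 + Q(5)/3) = (47 + (-6 + 5))*(5/16 + (3*(6 + 5)/(5 + 5))/3) = (47 - 1)*(5*(1/16) + (3*11/10)*(⅓)) = 46*(5/16 + (3*(⅒)*11)*(⅓)) = 46*(5/16 + (33/10)*(⅓)) = 46*(5/16 + 11/10) = 46*(113/80) = 2599/40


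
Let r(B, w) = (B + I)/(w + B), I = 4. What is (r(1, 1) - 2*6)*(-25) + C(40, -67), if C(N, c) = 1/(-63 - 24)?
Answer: 41323/174 ≈ 237.49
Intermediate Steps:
C(N, c) = -1/87 (C(N, c) = 1/(-87) = -1/87)
r(B, w) = (4 + B)/(B + w) (r(B, w) = (B + 4)/(w + B) = (4 + B)/(B + w))
(r(1, 1) - 2*6)*(-25) + C(40, -67) = ((4 + 1)/(1 + 1) - 2*6)*(-25) - 1/87 = (5/2 - 12)*(-25) - 1/87 = -19/2*(-25) - 1/87 = 475/2 - 1/87 = 41323/174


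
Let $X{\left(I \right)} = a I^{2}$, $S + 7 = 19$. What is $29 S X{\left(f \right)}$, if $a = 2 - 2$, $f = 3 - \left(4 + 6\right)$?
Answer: $0$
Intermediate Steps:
$S = 12$ ($S = -7 + 19 = 12$)
$f = -7$ ($f = 3 - 10 = -7$)
$a = 0$ ($a = 2 - 2 = 0$)
$X{\left(I \right)} = 0$ ($X{\left(I \right)} = 0 I^{2} = 0$)
$29 S X{\left(f \right)} = 29 \cdot 12 \cdot 0 = 348 \cdot 0 = 0$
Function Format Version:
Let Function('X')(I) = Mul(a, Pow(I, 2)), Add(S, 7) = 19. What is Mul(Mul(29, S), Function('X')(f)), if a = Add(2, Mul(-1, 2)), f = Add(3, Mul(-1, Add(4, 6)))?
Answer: 0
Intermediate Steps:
S = 12 (S = Add(-7, 19) = 12)
f = -7 (f = Add(3, Mul(-1, 10)) = Add(3, -10) = -7)
a = 0 (a = Add(2, -2) = 0)
Function('X')(I) = 0 (Function('X')(I) = Mul(0, Pow(I, 2)) = 0)
Mul(Mul(29, S), Function('X')(f)) = Mul(Mul(29, 12), 0) = Mul(348, 0) = 0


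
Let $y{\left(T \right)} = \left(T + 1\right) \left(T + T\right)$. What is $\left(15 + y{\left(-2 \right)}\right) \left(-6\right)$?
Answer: $-114$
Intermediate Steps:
$y{\left(T \right)} = 2 T \left(1 + T\right)$ ($y{\left(T \right)} = \left(1 + T\right) 2 T = 2 T \left(1 + T\right)$)
$\left(15 + y{\left(-2 \right)}\right) \left(-6\right) = \left(15 + 2 \left(-2\right) \left(1 - 2\right)\right) \left(-6\right) = \left(15 + 2 \left(-2\right) \left(-1\right)\right) \left(-6\right) = \left(15 + 4\right) \left(-6\right) = 19 \left(-6\right) = -114$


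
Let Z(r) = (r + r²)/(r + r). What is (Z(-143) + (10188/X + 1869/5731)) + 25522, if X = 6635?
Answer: 967849771678/38025185 ≈ 25453.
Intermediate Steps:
Z(r) = (r + r²)/(2*r) (Z(r) = (r + r²)/((2*r)) = (r + r²)*(1/(2*r)) = (r + r²)/(2*r))
(Z(-143) + (10188/X + 1869/5731)) + 25522 = ((½ + (½)*(-143)) + (10188/6635 + 1869/5731)) + 25522 = ((½ - 143/2) + (10188*(1/6635) + 1869*(1/5731))) + 25522 = (-71 + (10188/6635 + 1869/5731)) + 25522 = (-71 + 70788243/38025185) + 25522 = -2628999892/38025185 + 25522 = 967849771678/38025185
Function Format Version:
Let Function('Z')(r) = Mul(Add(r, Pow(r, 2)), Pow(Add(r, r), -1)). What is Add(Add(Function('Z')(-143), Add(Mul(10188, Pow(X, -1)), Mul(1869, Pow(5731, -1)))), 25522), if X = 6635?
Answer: Rational(967849771678, 38025185) ≈ 25453.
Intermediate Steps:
Function('Z')(r) = Mul(Rational(1, 2), Pow(r, -1), Add(r, Pow(r, 2))) (Function('Z')(r) = Mul(Add(r, Pow(r, 2)), Pow(Mul(2, r), -1)) = Mul(Add(r, Pow(r, 2)), Mul(Rational(1, 2), Pow(r, -1))) = Mul(Rational(1, 2), Pow(r, -1), Add(r, Pow(r, 2))))
Add(Add(Function('Z')(-143), Add(Mul(10188, Pow(X, -1)), Mul(1869, Pow(5731, -1)))), 25522) = Add(Add(Add(Rational(1, 2), Mul(Rational(1, 2), -143)), Add(Mul(10188, Pow(6635, -1)), Mul(1869, Pow(5731, -1)))), 25522) = Add(Add(Add(Rational(1, 2), Rational(-143, 2)), Add(Mul(10188, Rational(1, 6635)), Mul(1869, Rational(1, 5731)))), 25522) = Add(Add(-71, Add(Rational(10188, 6635), Rational(1869, 5731))), 25522) = Add(Add(-71, Rational(70788243, 38025185)), 25522) = Add(Rational(-2628999892, 38025185), 25522) = Rational(967849771678, 38025185)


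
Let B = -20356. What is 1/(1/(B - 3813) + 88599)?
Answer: 24169/2141349230 ≈ 1.1287e-5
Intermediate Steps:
1/(1/(B - 3813) + 88599) = 1/(1/(-20356 - 3813) + 88599) = 1/(1/(-24169) + 88599) = 1/(-1/24169 + 88599) = 1/(2141349230/24169) = 24169/2141349230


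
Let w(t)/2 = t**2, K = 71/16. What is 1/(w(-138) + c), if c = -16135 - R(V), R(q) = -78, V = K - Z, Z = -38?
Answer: 1/22031 ≈ 4.5391e-5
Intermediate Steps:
K = 71/16 (K = 71*(1/16) = 71/16 ≈ 4.4375)
V = 679/16 (V = 71/16 - 1*(-38) = 71/16 + 38 = 679/16 ≈ 42.438)
w(t) = 2*t**2
c = -16057 (c = -16135 - 1*(-78) = -16135 + 78 = -16057)
1/(w(-138) + c) = 1/(2*(-138)**2 - 16057) = 1/(2*19044 - 16057) = 1/(38088 - 16057) = 1/22031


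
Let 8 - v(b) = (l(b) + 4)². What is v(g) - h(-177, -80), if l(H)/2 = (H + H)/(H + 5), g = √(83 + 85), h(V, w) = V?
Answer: 2168329/20449 + 99520*√42/20449 ≈ 137.58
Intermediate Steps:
g = 2*√42 (g = √168 = 2*√42 ≈ 12.961)
l(H) = 4*H/(5 + H) (l(H) = 2*((H + H)/(H + 5)) = 2*((2*H)/(5 + H)) = 2*(2*H/(5 + H)) = 4*H/(5 + H))
v(b) = 8 - (4 + 4*b/(5 + b))² (v(b) = 8 - (4*b/(5 + b) + 4)² = 8 - (4 + 4*b/(5 + b))²)
v(g) - h(-177, -80) = (8 - 16*(5 + 2*(2*√42))²/(5 + 2*√42)²) - 1*(-177) = (8 - 16*(5 + 4*√42)²/(5 + 2*√42)²) + 177 = 185 - 16*(5 + 4*√42)²/(5 + 2*√42)²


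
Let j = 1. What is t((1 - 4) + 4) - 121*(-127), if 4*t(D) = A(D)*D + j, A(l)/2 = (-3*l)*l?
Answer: 61463/4 ≈ 15366.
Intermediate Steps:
A(l) = -6*l² (A(l) = 2*((-3*l)*l) = 2*(-3*l²) = -6*l²)
t(D) = ¼ - 3*D³/2 (t(D) = ((-6*D²)*D + 1)/4 = (-6*D³ + 1)/4 = (1 - 6*D³)/4 = ¼ - 3*D³/2)
t((1 - 4) + 4) - 121*(-127) = (¼ - 3*((1 - 4) + 4)³/2) - 121*(-127) = (¼ - 3*(-3 + 4)³/2) + 15367 = (¼ - 3/2*1³) + 15367 = (¼ - 3/2*1) + 15367 = (¼ - 3/2) + 15367 = -5/4 + 15367 = 61463/4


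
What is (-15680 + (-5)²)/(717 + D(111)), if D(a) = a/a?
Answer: -15655/718 ≈ -21.804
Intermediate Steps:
D(a) = 1
(-15680 + (-5)²)/(717 + D(111)) = (-15680 + (-5)²)/(717 + 1) = (-15680 + 25)/718 = -15655*1/718 = -15655/718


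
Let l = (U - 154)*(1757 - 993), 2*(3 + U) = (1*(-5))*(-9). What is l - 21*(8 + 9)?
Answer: -103115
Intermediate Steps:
U = 39/2 (U = -3 + ((1*(-5))*(-9))/2 = -3 + (-5*(-9))/2 = -3 + (1/2)*45 = -3 + 45/2 = 39/2 ≈ 19.500)
l = -102758 (l = (39/2 - 154)*(1757 - 993) = -269/2*764 = -102758)
l - 21*(8 + 9) = -102758 - 21*(8 + 9) = -102758 - 21*17 = -102758 - 357 = -103115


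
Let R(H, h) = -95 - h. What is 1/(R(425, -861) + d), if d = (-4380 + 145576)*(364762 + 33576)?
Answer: 1/56243733014 ≈ 1.7780e-11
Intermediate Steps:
d = 56243732248 (d = 141196*398338 = 56243732248)
1/(R(425, -861) + d) = 1/((-95 - 1*(-861)) + 56243732248) = 1/((-95 + 861) + 56243732248) = 1/(766 + 56243732248) = 1/56243733014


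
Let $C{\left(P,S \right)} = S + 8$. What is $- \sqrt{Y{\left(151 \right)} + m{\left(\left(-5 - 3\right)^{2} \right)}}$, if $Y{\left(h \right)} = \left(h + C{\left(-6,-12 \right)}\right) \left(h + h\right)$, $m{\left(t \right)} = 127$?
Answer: $-211$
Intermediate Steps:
$C{\left(P,S \right)} = 8 + S$
$Y{\left(h \right)} = 2 h \left(-4 + h\right)$ ($Y{\left(h \right)} = \left(h + \left(8 - 12\right)\right) \left(h + h\right) = \left(h - 4\right) 2 h = \left(-4 + h\right) 2 h = 2 h \left(-4 + h\right)$)
$- \sqrt{Y{\left(151 \right)} + m{\left(\left(-5 - 3\right)^{2} \right)}} = - \sqrt{2 \cdot 151 \left(-4 + 151\right) + 127} = - \sqrt{2 \cdot 151 \cdot 147 + 127} = - \sqrt{44394 + 127} = - \sqrt{44521} = \left(-1\right) 211 = -211$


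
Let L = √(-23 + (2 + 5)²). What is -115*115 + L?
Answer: -13225 + √26 ≈ -13220.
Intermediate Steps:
L = √26 (L = √(-23 + 7²) = √(-23 + 49) = √26 ≈ 5.0990)
-115*115 + L = -115*115 + √26 = -13225 + √26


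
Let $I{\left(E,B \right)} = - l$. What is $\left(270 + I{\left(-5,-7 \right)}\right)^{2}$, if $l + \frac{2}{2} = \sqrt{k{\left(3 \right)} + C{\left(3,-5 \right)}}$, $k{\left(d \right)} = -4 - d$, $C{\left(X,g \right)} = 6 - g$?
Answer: $72361$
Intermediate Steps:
$l = 1$ ($l = -1 + \sqrt{\left(-4 - 3\right) + \left(6 - -5\right)} = -1 + \sqrt{\left(-4 - 3\right) + \left(6 + 5\right)} = -1 + \sqrt{-7 + 11} = -1 + \sqrt{4} = -1 + 2 = 1$)
$I{\left(E,B \right)} = -1$ ($I{\left(E,B \right)} = \left(-1\right) 1 = -1$)
$\left(270 + I{\left(-5,-7 \right)}\right)^{2} = \left(270 - 1\right)^{2} = 269^{2} = 72361$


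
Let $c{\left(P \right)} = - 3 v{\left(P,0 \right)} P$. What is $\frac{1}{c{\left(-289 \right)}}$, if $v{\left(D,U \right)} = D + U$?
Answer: $- \frac{1}{250563} \approx -3.991 \cdot 10^{-6}$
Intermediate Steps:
$c{\left(P \right)} = - 3 P^{2}$ ($c{\left(P \right)} = - 3 \left(P + 0\right) P = - 3 P P = - 3 P^{2}$)
$\frac{1}{c{\left(-289 \right)}} = \frac{1}{\left(-3\right) \left(-289\right)^{2}} = \frac{1}{\left(-3\right) 83521} = \frac{1}{-250563} = - \frac{1}{250563}$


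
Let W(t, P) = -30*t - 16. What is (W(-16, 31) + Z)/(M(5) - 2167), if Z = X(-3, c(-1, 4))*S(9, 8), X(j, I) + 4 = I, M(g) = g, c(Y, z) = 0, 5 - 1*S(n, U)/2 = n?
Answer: -248/1081 ≈ -0.22942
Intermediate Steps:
S(n, U) = 10 - 2*n
W(t, P) = -16 - 30*t
X(j, I) = -4 + I
Z = 32 (Z = (-4 + 0)*(10 - 2*9) = -4*(10 - 18) = -4*(-8) = 32)
(W(-16, 31) + Z)/(M(5) - 2167) = ((-16 - 30*(-16)) + 32)/(5 - 2167) = ((-16 + 480) + 32)/(-2162) = (464 + 32)*(-1/2162) = 496*(-1/2162) = -248/1081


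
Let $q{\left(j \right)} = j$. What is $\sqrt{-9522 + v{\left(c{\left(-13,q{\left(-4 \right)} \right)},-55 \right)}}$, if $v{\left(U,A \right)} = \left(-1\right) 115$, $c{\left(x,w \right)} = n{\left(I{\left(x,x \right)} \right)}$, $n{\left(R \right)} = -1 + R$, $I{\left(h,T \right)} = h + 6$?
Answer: $i \sqrt{9637} \approx 98.168 i$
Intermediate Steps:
$I{\left(h,T \right)} = 6 + h$
$c{\left(x,w \right)} = 5 + x$ ($c{\left(x,w \right)} = -1 + \left(6 + x\right) = 5 + x$)
$v{\left(U,A \right)} = -115$
$\sqrt{-9522 + v{\left(c{\left(-13,q{\left(-4 \right)} \right)},-55 \right)}} = \sqrt{-9522 - 115} = \sqrt{-9637} = i \sqrt{9637}$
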